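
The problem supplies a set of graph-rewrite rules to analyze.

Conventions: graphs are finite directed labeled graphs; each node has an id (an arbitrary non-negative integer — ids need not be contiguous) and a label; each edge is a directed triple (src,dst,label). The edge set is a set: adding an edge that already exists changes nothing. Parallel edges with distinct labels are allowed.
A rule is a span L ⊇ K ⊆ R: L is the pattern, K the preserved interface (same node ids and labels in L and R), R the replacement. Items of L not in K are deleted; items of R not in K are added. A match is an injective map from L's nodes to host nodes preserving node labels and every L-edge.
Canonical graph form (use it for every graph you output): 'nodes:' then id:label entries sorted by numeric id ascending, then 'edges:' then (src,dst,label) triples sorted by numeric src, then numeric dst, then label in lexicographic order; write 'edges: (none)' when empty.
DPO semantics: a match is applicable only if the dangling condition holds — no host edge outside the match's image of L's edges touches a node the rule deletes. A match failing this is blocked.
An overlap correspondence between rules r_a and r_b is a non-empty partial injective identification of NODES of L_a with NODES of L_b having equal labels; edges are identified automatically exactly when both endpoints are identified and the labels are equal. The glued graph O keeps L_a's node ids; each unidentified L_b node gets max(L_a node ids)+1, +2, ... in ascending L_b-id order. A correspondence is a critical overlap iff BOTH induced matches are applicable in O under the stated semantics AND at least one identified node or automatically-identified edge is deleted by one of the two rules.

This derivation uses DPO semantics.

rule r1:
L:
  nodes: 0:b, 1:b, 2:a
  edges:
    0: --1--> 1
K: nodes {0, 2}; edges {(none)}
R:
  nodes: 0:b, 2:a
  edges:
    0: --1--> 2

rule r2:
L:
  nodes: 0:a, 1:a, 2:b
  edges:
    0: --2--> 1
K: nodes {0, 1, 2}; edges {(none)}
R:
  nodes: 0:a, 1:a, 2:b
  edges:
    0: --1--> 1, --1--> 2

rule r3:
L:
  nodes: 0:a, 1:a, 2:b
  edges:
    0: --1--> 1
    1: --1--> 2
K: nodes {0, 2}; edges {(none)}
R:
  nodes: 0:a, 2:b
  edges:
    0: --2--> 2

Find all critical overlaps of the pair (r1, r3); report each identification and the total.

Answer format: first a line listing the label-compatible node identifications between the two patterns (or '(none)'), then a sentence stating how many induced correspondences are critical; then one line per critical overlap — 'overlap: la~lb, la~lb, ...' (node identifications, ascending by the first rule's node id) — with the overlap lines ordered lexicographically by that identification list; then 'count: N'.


label-compatible node identifications between L(r1) and L(r3): 0~2, 1~2, 2~0, 2~1
2 of the induced correspondences are critical overlaps of r1 and r3.
overlap: 0~2, 2~1
overlap: 2~1
count: 2


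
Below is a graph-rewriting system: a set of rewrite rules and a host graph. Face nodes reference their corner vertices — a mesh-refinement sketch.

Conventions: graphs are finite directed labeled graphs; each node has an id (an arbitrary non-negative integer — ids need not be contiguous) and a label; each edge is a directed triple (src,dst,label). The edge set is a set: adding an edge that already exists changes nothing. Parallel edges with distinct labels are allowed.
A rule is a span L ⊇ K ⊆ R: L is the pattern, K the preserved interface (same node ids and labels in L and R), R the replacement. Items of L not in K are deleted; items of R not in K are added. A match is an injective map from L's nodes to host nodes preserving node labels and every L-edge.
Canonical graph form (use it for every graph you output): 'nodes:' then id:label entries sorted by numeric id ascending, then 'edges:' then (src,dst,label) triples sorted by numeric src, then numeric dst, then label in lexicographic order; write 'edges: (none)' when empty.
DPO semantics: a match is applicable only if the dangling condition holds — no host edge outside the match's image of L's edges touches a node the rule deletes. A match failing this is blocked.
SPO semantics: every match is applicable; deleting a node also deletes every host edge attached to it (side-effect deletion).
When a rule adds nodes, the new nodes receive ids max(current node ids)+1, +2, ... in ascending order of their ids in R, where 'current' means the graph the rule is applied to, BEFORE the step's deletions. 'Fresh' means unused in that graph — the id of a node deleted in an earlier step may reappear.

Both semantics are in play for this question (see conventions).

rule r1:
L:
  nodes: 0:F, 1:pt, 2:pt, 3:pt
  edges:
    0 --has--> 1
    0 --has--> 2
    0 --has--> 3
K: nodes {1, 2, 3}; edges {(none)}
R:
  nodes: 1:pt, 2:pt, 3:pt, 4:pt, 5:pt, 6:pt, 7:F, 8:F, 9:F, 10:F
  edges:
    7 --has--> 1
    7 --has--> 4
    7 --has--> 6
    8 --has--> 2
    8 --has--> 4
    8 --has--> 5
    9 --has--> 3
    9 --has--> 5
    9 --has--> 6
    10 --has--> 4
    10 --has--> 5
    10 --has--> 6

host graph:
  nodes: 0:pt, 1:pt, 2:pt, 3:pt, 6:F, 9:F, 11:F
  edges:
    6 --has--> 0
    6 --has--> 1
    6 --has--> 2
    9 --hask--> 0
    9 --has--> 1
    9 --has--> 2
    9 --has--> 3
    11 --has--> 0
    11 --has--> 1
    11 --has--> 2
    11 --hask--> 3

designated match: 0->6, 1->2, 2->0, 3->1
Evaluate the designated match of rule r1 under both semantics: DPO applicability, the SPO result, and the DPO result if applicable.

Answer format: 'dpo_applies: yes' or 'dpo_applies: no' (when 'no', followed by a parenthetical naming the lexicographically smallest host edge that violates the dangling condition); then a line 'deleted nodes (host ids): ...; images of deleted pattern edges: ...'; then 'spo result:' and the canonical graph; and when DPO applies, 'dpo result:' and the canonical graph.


dpo_applies: yes
deleted nodes (host ids): 6; images of deleted pattern edges: (6,0,has); (6,1,has); (6,2,has)
spo result:
nodes: 0:pt, 1:pt, 2:pt, 3:pt, 9:F, 11:F, 12:pt, 13:pt, 14:pt, 15:F, 16:F, 17:F, 18:F
edges: (9,0,hask); (9,1,has); (9,2,has); (9,3,has); (11,0,has); (11,1,has); (11,2,has); (11,3,hask); (15,2,has); (15,12,has); (15,14,has); (16,0,has); (16,12,has); (16,13,has); (17,1,has); (17,13,has); (17,14,has); (18,12,has); (18,13,has); (18,14,has)
dpo result:
nodes: 0:pt, 1:pt, 2:pt, 3:pt, 9:F, 11:F, 12:pt, 13:pt, 14:pt, 15:F, 16:F, 17:F, 18:F
edges: (9,0,hask); (9,1,has); (9,2,has); (9,3,has); (11,0,has); (11,1,has); (11,2,has); (11,3,hask); (15,2,has); (15,12,has); (15,14,has); (16,0,has); (16,12,has); (16,13,has); (17,1,has); (17,13,has); (17,14,has); (18,12,has); (18,13,has); (18,14,has)


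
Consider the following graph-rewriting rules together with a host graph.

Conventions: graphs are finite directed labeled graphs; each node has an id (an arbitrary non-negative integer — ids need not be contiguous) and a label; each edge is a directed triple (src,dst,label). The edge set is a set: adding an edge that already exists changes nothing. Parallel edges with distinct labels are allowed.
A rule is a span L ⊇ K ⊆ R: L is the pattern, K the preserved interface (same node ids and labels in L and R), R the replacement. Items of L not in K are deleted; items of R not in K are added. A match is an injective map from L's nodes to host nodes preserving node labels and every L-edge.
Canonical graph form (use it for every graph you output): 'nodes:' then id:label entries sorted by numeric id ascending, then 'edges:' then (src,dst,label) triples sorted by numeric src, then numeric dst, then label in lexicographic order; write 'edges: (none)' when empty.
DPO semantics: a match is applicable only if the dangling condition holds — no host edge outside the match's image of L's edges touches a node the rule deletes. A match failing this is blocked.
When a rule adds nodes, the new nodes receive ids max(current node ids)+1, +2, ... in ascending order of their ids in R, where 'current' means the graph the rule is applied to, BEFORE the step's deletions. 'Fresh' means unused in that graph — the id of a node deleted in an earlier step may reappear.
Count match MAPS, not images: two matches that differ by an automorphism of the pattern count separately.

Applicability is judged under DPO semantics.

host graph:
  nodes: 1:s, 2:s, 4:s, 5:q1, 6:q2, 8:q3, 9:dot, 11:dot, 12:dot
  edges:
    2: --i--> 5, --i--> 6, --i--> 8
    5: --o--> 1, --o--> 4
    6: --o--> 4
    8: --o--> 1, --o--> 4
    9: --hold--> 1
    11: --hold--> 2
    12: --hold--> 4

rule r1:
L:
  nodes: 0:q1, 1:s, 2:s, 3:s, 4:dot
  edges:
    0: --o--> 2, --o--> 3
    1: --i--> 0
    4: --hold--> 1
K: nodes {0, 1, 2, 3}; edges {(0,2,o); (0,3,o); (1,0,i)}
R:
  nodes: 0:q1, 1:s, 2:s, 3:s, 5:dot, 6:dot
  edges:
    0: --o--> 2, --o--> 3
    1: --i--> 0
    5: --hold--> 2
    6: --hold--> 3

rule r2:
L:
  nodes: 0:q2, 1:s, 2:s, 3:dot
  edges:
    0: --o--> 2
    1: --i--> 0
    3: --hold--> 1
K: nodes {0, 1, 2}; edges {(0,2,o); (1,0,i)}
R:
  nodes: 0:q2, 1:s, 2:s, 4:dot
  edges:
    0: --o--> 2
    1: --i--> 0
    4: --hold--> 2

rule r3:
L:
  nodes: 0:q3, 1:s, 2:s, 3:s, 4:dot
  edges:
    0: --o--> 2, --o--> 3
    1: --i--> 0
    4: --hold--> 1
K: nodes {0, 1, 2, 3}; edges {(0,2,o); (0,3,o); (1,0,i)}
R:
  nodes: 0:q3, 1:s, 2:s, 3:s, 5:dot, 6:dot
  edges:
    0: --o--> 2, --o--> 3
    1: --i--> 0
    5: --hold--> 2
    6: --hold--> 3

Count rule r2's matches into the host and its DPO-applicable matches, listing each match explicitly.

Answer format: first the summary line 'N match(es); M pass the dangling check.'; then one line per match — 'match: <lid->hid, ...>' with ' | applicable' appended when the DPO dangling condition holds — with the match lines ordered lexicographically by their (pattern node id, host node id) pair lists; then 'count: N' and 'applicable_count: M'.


1 match(es); 1 pass the dangling check.
match: 0->6, 1->2, 2->4, 3->11 | applicable
count: 1
applicable_count: 1


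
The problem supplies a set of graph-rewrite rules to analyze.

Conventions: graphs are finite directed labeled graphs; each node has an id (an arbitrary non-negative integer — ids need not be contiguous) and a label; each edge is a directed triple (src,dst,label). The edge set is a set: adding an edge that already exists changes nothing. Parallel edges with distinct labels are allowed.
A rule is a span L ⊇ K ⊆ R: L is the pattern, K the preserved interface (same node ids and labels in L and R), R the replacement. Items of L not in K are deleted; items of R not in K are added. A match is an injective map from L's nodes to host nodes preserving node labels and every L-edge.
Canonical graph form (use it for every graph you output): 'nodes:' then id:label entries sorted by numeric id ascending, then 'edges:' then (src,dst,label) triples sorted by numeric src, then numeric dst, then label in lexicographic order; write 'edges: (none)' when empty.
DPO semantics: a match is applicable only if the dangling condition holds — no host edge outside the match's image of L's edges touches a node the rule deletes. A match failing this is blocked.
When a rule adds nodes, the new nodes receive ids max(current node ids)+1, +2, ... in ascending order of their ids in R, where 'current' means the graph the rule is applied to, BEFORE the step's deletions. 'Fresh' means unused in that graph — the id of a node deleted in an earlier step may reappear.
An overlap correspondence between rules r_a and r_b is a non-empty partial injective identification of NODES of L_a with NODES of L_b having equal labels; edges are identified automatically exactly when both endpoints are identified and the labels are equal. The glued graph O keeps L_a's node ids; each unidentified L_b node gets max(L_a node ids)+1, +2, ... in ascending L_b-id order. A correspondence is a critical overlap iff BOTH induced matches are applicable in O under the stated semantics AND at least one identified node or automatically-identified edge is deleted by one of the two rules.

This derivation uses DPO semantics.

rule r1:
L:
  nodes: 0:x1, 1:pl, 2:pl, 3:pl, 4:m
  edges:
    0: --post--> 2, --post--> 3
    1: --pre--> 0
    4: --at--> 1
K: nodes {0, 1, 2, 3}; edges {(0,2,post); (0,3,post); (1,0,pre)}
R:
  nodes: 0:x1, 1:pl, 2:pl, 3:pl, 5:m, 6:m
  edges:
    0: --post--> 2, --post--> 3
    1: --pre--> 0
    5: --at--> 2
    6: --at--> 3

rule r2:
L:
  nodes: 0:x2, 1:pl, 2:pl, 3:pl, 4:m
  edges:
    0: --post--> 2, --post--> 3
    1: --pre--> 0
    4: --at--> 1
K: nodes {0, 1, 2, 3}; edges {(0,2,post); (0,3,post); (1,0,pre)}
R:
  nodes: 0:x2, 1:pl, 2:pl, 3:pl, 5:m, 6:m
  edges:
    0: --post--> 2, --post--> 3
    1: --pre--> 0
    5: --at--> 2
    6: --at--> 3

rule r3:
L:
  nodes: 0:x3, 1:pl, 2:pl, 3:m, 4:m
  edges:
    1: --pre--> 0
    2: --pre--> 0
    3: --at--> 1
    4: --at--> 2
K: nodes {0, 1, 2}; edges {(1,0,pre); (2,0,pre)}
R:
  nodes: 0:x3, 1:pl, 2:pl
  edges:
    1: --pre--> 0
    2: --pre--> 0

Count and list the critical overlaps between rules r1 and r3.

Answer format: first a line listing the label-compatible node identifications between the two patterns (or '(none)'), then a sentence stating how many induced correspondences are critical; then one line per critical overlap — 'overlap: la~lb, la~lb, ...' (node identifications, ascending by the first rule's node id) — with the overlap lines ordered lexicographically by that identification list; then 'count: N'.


label-compatible node identifications between L(r1) and L(r3): 1~1, 1~2, 2~1, 2~2, 3~1, 3~2, 4~3, 4~4
6 of the induced correspondences are critical overlaps of r1 and r3.
overlap: 1~1, 2~2, 4~3
overlap: 1~1, 3~2, 4~3
overlap: 1~1, 4~3
overlap: 1~2, 2~1, 4~4
overlap: 1~2, 3~1, 4~4
overlap: 1~2, 4~4
count: 6


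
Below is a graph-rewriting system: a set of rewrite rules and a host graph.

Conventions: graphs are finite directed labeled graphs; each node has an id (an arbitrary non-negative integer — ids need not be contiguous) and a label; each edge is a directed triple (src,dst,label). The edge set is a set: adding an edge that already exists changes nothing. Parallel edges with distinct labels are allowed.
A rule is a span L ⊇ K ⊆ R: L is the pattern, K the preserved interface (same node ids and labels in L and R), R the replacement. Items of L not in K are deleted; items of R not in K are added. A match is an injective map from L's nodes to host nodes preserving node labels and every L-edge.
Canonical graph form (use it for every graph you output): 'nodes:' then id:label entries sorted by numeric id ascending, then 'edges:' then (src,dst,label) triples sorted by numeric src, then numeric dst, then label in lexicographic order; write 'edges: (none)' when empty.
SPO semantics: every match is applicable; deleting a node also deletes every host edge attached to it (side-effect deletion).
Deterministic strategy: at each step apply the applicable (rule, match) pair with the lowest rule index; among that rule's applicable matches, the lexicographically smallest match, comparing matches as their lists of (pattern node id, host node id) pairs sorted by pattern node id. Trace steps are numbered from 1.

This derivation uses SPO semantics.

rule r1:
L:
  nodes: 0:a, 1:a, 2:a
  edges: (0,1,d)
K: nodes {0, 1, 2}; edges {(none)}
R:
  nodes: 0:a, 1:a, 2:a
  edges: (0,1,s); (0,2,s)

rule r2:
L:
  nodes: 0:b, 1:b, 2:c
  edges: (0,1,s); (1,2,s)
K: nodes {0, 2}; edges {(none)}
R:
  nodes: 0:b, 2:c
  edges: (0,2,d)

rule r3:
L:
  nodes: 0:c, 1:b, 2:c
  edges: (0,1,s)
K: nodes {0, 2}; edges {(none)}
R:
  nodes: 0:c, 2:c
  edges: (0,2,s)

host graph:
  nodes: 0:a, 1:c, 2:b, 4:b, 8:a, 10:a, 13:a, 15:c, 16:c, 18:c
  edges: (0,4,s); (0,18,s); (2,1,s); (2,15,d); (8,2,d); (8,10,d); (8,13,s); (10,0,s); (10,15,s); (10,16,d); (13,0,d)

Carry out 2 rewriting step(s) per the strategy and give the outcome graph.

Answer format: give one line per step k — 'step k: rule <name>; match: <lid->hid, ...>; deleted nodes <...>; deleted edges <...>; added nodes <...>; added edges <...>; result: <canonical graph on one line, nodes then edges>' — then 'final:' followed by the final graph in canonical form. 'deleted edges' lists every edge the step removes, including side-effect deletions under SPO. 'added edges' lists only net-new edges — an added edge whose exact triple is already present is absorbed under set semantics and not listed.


step 1: rule r1; match: 0->8, 1->10, 2->0; deleted nodes (none); deleted edges (8,10,d); added nodes (none); added edges (8,0,s); (8,10,s); result: nodes: 0:a, 1:c, 2:b, 4:b, 8:a, 10:a, 13:a, 15:c, 16:c, 18:c edges: (0,4,s); (0,18,s); (2,1,s); (2,15,d); (8,0,s); (8,2,d); (8,10,s); (8,13,s); (10,0,s); (10,15,s); (10,16,d); (13,0,d)
step 2: rule r1; match: 0->13, 1->0, 2->8; deleted nodes (none); deleted edges (13,0,d); added nodes (none); added edges (13,0,s); (13,8,s); result: nodes: 0:a, 1:c, 2:b, 4:b, 8:a, 10:a, 13:a, 15:c, 16:c, 18:c edges: (0,4,s); (0,18,s); (2,1,s); (2,15,d); (8,0,s); (8,2,d); (8,10,s); (8,13,s); (10,0,s); (10,15,s); (10,16,d); (13,0,s); (13,8,s)
final:
nodes: 0:a, 1:c, 2:b, 4:b, 8:a, 10:a, 13:a, 15:c, 16:c, 18:c
edges: (0,4,s); (0,18,s); (2,1,s); (2,15,d); (8,0,s); (8,2,d); (8,10,s); (8,13,s); (10,0,s); (10,15,s); (10,16,d); (13,0,s); (13,8,s)


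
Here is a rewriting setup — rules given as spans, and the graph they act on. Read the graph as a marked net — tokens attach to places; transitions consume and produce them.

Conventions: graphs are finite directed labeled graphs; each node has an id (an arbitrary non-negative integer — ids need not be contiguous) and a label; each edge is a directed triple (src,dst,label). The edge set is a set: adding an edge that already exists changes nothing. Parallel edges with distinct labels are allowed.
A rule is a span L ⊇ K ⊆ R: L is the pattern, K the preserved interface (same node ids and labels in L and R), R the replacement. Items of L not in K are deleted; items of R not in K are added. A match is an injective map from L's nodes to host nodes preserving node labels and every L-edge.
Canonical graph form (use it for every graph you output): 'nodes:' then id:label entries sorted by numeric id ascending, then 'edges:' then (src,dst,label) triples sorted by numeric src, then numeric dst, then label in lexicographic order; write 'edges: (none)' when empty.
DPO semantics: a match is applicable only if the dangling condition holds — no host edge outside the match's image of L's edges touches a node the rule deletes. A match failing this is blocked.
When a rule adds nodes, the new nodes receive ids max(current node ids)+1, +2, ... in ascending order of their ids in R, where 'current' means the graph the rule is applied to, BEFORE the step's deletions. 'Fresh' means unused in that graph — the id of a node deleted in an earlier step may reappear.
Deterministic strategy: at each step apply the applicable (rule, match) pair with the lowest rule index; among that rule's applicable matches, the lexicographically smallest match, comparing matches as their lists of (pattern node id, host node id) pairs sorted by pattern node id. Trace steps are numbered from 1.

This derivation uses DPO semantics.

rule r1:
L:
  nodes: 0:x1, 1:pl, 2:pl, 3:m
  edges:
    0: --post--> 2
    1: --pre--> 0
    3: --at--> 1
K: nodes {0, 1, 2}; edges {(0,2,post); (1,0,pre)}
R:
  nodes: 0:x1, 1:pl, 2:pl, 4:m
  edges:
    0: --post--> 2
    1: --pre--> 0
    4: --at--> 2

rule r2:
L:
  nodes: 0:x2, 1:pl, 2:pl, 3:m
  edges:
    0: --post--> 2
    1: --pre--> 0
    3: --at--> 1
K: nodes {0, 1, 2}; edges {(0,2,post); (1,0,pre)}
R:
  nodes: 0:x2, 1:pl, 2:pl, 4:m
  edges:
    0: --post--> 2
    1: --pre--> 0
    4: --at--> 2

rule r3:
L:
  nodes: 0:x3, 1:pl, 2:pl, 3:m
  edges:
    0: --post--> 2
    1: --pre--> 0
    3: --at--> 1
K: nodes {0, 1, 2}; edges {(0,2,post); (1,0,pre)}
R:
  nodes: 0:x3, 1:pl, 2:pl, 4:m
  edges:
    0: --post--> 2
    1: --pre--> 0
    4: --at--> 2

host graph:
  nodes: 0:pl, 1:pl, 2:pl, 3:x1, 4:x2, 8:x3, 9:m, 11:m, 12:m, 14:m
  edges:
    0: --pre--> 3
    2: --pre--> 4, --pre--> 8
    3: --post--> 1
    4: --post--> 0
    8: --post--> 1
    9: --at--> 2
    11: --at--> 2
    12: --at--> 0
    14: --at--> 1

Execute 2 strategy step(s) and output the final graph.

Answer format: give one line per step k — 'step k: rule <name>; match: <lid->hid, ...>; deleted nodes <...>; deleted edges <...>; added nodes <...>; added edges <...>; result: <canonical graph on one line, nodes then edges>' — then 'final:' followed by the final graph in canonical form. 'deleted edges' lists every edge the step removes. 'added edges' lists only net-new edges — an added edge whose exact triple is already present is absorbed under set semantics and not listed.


step 1: rule r1; match: 0->3, 1->0, 2->1, 3->12; deleted nodes 12; deleted edges (12,0,at); added nodes 15; added edges (15,1,at); result: nodes: 0:pl, 1:pl, 2:pl, 3:x1, 4:x2, 8:x3, 9:m, 11:m, 14:m, 15:m edges: (0,3,pre); (2,4,pre); (2,8,pre); (3,1,post); (4,0,post); (8,1,post); (9,2,at); (11,2,at); (14,1,at); (15,1,at)
step 2: rule r2; match: 0->4, 1->2, 2->0, 3->9; deleted nodes 9; deleted edges (9,2,at); added nodes 16; added edges (16,0,at); result: nodes: 0:pl, 1:pl, 2:pl, 3:x1, 4:x2, 8:x3, 11:m, 14:m, 15:m, 16:m edges: (0,3,pre); (2,4,pre); (2,8,pre); (3,1,post); (4,0,post); (8,1,post); (11,2,at); (14,1,at); (15,1,at); (16,0,at)
final:
nodes: 0:pl, 1:pl, 2:pl, 3:x1, 4:x2, 8:x3, 11:m, 14:m, 15:m, 16:m
edges: (0,3,pre); (2,4,pre); (2,8,pre); (3,1,post); (4,0,post); (8,1,post); (11,2,at); (14,1,at); (15,1,at); (16,0,at)


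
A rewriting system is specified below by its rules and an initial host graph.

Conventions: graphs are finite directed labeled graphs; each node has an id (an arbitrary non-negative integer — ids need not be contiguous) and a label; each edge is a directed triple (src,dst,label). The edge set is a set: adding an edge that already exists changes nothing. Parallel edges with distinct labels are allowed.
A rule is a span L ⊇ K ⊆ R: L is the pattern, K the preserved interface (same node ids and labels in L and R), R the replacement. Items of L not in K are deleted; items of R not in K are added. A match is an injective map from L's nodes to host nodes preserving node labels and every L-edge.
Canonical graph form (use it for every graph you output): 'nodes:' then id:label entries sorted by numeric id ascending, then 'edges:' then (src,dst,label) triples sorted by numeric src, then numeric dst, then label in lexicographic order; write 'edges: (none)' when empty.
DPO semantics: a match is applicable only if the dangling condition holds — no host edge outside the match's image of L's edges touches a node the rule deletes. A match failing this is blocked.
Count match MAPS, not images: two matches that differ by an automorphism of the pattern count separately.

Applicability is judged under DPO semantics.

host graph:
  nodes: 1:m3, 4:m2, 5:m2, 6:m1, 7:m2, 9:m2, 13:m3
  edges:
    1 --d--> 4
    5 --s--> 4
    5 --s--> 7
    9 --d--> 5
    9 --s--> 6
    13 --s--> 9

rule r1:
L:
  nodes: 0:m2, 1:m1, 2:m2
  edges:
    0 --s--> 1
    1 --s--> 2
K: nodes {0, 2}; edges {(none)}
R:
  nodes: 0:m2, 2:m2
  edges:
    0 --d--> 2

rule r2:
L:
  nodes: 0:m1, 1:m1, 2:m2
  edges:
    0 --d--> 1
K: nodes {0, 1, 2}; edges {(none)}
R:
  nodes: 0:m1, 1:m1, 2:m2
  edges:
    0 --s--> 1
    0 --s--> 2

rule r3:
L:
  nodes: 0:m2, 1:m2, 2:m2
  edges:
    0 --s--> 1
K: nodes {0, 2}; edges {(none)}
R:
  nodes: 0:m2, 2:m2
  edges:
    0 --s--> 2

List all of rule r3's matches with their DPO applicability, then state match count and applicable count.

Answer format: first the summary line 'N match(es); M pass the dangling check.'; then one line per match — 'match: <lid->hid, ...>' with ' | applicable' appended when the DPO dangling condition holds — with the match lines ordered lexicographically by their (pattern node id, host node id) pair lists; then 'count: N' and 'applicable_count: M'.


4 match(es); 2 pass the dangling check.
match: 0->5, 1->4, 2->7
match: 0->5, 1->4, 2->9
match: 0->5, 1->7, 2->4 | applicable
match: 0->5, 1->7, 2->9 | applicable
count: 4
applicable_count: 2


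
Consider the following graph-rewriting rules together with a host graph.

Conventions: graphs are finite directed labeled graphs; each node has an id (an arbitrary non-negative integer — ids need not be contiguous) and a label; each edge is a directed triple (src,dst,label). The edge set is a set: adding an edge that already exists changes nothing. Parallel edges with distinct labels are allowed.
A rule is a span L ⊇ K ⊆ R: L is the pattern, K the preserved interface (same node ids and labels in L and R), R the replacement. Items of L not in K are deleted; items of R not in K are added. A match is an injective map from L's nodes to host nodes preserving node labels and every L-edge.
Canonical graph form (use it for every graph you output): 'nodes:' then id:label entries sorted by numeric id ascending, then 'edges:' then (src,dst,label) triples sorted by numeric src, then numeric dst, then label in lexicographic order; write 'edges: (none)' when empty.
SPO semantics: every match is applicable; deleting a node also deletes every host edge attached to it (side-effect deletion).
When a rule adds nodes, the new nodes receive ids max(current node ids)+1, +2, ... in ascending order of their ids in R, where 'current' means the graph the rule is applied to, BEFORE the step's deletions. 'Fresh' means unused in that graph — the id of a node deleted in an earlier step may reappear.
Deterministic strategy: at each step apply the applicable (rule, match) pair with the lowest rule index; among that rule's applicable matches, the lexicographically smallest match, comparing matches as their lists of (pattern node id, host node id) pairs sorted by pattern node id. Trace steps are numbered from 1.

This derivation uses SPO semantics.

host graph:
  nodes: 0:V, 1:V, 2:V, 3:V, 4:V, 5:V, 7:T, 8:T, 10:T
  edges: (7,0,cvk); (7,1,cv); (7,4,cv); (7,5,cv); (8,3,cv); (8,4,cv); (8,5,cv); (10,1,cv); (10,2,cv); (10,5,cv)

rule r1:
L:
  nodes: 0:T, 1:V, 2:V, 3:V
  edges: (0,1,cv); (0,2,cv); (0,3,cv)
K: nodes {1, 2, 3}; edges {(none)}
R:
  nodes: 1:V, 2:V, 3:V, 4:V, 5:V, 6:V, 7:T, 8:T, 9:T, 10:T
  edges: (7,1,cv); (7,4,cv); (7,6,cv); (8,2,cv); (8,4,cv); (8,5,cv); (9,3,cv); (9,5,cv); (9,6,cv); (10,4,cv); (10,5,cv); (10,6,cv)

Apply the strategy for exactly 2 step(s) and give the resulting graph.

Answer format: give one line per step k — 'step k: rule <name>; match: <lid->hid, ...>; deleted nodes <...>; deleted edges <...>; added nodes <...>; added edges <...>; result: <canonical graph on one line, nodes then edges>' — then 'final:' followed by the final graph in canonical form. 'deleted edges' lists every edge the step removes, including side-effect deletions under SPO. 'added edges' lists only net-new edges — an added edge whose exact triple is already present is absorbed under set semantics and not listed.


step 1: rule r1; match: 0->7, 1->1, 2->4, 3->5; deleted nodes 7; deleted edges (7,0,cvk); (7,1,cv); (7,4,cv); (7,5,cv); added nodes 11, 12, 13, 14, 15, 16, 17; added edges (14,1,cv); (14,11,cv); (14,13,cv); (15,4,cv); (15,11,cv); (15,12,cv); (16,5,cv); (16,12,cv); (16,13,cv); (17,11,cv); (17,12,cv); (17,13,cv); result: nodes: 0:V, 1:V, 2:V, 3:V, 4:V, 5:V, 8:T, 10:T, 11:V, 12:V, 13:V, 14:T, 15:T, 16:T, 17:T edges: (8,3,cv); (8,4,cv); (8,5,cv); (10,1,cv); (10,2,cv); (10,5,cv); (14,1,cv); (14,11,cv); (14,13,cv); (15,4,cv); (15,11,cv); (15,12,cv); (16,5,cv); (16,12,cv); (16,13,cv); (17,11,cv); (17,12,cv); (17,13,cv)
step 2: rule r1; match: 0->8, 1->3, 2->4, 3->5; deleted nodes 8; deleted edges (8,3,cv); (8,4,cv); (8,5,cv); added nodes 18, 19, 20, 21, 22, 23, 24; added edges (21,3,cv); (21,18,cv); (21,20,cv); (22,4,cv); (22,18,cv); (22,19,cv); (23,5,cv); (23,19,cv); (23,20,cv); (24,18,cv); (24,19,cv); (24,20,cv); result: nodes: 0:V, 1:V, 2:V, 3:V, 4:V, 5:V, 10:T, 11:V, 12:V, 13:V, 14:T, 15:T, 16:T, 17:T, 18:V, 19:V, 20:V, 21:T, 22:T, 23:T, 24:T edges: (10,1,cv); (10,2,cv); (10,5,cv); (14,1,cv); (14,11,cv); (14,13,cv); (15,4,cv); (15,11,cv); (15,12,cv); (16,5,cv); (16,12,cv); (16,13,cv); (17,11,cv); (17,12,cv); (17,13,cv); (21,3,cv); (21,18,cv); (21,20,cv); (22,4,cv); (22,18,cv); (22,19,cv); (23,5,cv); (23,19,cv); (23,20,cv); (24,18,cv); (24,19,cv); (24,20,cv)
final:
nodes: 0:V, 1:V, 2:V, 3:V, 4:V, 5:V, 10:T, 11:V, 12:V, 13:V, 14:T, 15:T, 16:T, 17:T, 18:V, 19:V, 20:V, 21:T, 22:T, 23:T, 24:T
edges: (10,1,cv); (10,2,cv); (10,5,cv); (14,1,cv); (14,11,cv); (14,13,cv); (15,4,cv); (15,11,cv); (15,12,cv); (16,5,cv); (16,12,cv); (16,13,cv); (17,11,cv); (17,12,cv); (17,13,cv); (21,3,cv); (21,18,cv); (21,20,cv); (22,4,cv); (22,18,cv); (22,19,cv); (23,5,cv); (23,19,cv); (23,20,cv); (24,18,cv); (24,19,cv); (24,20,cv)


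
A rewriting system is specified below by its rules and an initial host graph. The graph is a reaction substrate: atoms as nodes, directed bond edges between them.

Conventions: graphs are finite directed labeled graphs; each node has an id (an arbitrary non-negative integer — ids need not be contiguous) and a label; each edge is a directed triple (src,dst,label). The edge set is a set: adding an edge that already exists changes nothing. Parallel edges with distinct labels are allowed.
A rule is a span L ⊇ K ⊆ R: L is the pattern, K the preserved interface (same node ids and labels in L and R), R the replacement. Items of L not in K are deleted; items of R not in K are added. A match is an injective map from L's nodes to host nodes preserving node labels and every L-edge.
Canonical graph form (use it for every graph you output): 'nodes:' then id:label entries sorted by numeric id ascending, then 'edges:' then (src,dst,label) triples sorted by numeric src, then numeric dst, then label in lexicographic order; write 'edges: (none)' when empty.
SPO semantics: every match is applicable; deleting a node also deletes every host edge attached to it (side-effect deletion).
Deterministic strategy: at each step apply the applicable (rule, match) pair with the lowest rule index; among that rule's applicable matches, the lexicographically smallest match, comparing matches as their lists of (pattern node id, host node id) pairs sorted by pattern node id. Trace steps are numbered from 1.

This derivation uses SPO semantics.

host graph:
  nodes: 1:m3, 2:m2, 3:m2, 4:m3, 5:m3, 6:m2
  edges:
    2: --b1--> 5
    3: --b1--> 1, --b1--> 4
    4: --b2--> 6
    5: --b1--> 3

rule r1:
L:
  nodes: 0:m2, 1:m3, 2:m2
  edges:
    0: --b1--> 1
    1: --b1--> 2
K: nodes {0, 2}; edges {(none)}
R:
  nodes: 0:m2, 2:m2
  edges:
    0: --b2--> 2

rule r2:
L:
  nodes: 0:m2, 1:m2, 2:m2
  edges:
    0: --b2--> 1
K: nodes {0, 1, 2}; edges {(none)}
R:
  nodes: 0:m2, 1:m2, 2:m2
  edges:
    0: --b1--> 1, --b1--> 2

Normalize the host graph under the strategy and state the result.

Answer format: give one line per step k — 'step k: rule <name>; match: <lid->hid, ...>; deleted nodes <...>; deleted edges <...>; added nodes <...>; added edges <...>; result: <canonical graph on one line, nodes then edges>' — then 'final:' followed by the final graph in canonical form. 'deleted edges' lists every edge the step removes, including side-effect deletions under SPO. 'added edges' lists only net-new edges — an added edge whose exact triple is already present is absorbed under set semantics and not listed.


step 1: rule r1; match: 0->2, 1->5, 2->3; deleted nodes 5; deleted edges (2,5,b1); (5,3,b1); added nodes (none); added edges (2,3,b2); result: nodes: 1:m3, 2:m2, 3:m2, 4:m3, 6:m2 edges: (2,3,b2); (3,1,b1); (3,4,b1); (4,6,b2)
step 2: rule r2; match: 0->2, 1->3, 2->6; deleted nodes (none); deleted edges (2,3,b2); added nodes (none); added edges (2,3,b1); (2,6,b1); result: nodes: 1:m3, 2:m2, 3:m2, 4:m3, 6:m2 edges: (2,3,b1); (2,6,b1); (3,1,b1); (3,4,b1); (4,6,b2)
final:
nodes: 1:m3, 2:m2, 3:m2, 4:m3, 6:m2
edges: (2,3,b1); (2,6,b1); (3,1,b1); (3,4,b1); (4,6,b2)


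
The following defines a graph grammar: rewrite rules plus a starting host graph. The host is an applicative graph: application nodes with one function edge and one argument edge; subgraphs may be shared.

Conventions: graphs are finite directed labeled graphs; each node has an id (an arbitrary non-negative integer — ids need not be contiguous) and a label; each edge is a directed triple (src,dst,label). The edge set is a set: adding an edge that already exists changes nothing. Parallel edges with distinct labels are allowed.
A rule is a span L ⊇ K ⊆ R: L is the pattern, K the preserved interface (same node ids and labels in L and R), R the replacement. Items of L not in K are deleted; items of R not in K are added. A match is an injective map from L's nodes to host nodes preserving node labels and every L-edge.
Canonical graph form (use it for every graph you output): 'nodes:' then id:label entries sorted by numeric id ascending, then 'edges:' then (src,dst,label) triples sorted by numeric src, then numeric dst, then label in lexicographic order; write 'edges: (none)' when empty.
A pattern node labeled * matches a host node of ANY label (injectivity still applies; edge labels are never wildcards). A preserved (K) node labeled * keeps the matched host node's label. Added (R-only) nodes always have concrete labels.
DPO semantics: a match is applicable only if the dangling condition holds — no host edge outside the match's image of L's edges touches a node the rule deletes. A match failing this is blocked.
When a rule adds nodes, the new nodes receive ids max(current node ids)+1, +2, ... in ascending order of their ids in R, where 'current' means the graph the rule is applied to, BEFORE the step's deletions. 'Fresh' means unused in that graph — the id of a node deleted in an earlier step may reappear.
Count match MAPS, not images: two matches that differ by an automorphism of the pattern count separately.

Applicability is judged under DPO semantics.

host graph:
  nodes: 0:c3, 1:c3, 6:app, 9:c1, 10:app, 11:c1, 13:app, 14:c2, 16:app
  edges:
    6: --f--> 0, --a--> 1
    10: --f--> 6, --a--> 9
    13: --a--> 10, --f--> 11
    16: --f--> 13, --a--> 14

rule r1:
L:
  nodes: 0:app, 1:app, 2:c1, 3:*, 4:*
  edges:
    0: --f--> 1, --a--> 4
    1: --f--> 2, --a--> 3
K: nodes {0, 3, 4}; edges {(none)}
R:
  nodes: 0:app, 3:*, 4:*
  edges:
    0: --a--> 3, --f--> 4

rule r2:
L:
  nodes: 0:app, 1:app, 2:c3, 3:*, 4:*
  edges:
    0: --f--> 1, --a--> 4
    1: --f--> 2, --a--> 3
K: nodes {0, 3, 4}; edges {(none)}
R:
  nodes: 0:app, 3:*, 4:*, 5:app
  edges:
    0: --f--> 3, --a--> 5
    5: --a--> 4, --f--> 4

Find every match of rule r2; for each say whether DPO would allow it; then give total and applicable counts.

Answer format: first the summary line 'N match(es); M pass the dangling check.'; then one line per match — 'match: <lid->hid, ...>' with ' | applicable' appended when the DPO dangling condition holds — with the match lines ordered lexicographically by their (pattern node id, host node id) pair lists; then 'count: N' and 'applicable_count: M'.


1 match(es); 1 pass the dangling check.
match: 0->10, 1->6, 2->0, 3->1, 4->9 | applicable
count: 1
applicable_count: 1


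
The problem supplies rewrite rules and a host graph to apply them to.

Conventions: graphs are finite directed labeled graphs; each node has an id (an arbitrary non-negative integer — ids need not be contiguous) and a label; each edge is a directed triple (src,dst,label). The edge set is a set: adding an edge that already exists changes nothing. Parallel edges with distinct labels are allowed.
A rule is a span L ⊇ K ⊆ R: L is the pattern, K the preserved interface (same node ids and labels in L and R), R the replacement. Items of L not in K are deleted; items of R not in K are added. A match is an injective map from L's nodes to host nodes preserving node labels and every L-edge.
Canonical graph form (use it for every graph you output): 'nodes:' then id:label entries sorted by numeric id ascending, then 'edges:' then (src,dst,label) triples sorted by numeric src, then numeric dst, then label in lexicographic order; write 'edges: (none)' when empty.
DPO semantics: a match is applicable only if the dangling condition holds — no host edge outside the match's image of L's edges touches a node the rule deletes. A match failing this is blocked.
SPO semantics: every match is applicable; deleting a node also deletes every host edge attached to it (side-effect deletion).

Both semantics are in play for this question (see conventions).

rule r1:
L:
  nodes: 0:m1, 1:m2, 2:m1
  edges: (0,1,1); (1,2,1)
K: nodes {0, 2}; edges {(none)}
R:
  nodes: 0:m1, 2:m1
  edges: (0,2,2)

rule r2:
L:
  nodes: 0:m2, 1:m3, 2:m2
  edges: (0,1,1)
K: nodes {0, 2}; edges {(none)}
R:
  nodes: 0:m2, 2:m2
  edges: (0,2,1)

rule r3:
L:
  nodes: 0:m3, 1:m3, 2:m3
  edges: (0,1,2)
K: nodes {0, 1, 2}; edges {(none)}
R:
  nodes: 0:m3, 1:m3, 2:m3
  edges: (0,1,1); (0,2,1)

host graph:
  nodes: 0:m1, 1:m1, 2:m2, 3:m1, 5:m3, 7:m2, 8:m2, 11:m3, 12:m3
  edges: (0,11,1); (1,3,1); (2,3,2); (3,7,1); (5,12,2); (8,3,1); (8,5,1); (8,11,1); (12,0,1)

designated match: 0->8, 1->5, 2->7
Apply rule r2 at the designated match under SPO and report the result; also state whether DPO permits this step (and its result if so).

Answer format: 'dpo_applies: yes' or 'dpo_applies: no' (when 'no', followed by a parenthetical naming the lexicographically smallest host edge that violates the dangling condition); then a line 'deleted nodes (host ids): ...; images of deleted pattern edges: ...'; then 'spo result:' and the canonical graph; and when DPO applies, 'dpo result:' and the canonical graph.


dpo_applies: no
(the rule deletes node 5, which keeps host edge (5,12,2) outside the match image — the dangling condition fails, DPO blocks; SPO proceeds and side-deletes such edges)
deleted nodes (host ids): 5; images of deleted pattern edges: (8,5,1)
spo result:
nodes: 0:m1, 1:m1, 2:m2, 3:m1, 7:m2, 8:m2, 11:m3, 12:m3
edges: (0,11,1); (1,3,1); (2,3,2); (3,7,1); (8,3,1); (8,7,1); (8,11,1); (12,0,1)


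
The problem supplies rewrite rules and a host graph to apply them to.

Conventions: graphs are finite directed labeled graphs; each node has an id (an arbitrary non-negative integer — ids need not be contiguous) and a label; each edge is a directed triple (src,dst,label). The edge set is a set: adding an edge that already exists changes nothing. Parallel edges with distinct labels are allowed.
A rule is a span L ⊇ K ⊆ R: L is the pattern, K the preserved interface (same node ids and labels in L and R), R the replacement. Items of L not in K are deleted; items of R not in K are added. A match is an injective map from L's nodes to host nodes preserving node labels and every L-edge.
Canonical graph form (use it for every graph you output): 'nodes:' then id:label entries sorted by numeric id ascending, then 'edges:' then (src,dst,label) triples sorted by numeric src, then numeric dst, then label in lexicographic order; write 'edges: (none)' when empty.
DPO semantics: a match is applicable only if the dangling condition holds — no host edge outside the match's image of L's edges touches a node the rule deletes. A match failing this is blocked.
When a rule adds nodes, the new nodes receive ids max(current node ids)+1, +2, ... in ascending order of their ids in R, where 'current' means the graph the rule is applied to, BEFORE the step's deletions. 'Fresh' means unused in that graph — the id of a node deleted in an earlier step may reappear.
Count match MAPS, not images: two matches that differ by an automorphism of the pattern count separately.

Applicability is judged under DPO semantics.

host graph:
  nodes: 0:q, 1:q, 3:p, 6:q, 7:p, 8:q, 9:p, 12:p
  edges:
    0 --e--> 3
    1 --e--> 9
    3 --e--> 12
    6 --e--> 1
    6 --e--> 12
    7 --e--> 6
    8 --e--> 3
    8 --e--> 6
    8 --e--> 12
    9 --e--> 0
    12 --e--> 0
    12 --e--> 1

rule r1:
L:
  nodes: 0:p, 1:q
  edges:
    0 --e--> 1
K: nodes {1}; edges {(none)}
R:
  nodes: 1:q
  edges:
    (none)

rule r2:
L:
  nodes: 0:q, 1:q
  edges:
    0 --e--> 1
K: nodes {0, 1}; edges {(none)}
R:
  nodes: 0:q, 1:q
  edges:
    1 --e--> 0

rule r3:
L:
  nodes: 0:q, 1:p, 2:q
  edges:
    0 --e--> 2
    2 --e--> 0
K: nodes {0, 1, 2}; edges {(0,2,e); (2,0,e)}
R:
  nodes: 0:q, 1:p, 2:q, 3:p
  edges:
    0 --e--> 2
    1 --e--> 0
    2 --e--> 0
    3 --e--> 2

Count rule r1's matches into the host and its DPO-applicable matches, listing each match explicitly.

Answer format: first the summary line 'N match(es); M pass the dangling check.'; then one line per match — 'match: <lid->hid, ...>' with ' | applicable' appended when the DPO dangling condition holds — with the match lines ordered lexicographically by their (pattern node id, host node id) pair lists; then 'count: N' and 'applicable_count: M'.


4 match(es); 1 pass the dangling check.
match: 0->7, 1->6 | applicable
match: 0->9, 1->0
match: 0->12, 1->0
match: 0->12, 1->1
count: 4
applicable_count: 1
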